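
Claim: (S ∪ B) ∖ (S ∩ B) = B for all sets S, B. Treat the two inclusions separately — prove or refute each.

Both inclusions fail.

(⟹) This inclusion fails. Take S = {1}, B = ∅; then 1 ∈ (S ∪ B) ∖ (S ∩ B) but 1 ∉ B.

(⟸) This inclusion fails. Take S = {1}, B = {1}; then 1 ∈ B but 1 ∉ (S ∪ B) ∖ (S ∩ B).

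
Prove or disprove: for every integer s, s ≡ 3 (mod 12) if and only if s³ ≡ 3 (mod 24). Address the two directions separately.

(⇒) This fails: take s = 15. Then 15 ≡ 3 (mod 12), but 15³ = 3375 ≡ 15 (mod 24), not 3.

(⇐) Conversely, the residues r modulo 24 with r³ ≡ 3 (mod 24) are exactly {3}, and each is ≡ 3 (mod 12).

(⇒) fails; (⇐) holds.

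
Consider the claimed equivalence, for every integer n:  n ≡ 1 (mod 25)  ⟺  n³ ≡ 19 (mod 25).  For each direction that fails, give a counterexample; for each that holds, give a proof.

[⇒] This fails: take n = 1. Then 1 ≡ 1 (mod 25), but 1³ = 1 ≡ 1 (mod 25), not 19.

[⇐] This fails: take n = 14. Then 14³ = 2744 ≡ 19 (mod 25), yet 14 ≡ 14 (mod 25), not 1.

(⇒) fails and (⇐) fails.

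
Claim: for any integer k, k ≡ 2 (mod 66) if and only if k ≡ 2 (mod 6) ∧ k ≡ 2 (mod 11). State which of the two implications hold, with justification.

Both implications hold.

(⇒) Suppose k ≡ 2 (mod 66); write k = 66j + 2. Since 6 ∣ 66, reducing mod 6 gives k ≡ 2 (mod 6); since 11 ∣ 66, reducing mod 11 gives k ≡ 2 (mod 11).

(⇐) Conversely, if k ≡ 2 (mod 6) and k ≡ 2 (mod 11), then by the Chinese remainder theorem k ≡ 2 (mod 66). This is exactly k ≡ 2 (mod 66).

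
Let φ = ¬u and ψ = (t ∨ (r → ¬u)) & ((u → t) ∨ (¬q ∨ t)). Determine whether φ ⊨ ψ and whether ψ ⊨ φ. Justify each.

(→) Assume the antecedent. If u is true, the antecedent cannot hold. If u is false, the consequent reduces to true regardless of the other variables. Either way the consequent holds.

(←) This fails. Under u = T, q = F, r = F, t = F, the left side is false but the right side is true.

(⇒) holds; (⇐) fails.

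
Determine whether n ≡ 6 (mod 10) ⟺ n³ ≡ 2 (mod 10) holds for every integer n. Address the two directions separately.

[⇒] This fails: take n = 6. Then 6 ≡ 6 (mod 10), but 6³ = 216 ≡ 6 (mod 10), not 2.

[⇐] This fails: take n = 8. Then 8³ = 512 ≡ 2 (mod 10), yet 8 ≡ 8 (mod 10), not 6.

Both directions fail.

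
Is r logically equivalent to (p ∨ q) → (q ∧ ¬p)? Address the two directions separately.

Neither direction holds.

(⟹) This fails. Under q = F, r = T, p = T, the left side is true but the right side is false.

(⟸) This fails. Under q = F, r = F, p = F, the left side is false but the right side is true.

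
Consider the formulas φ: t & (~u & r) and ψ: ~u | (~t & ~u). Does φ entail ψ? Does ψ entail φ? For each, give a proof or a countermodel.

[⇒] Assume the antecedent. If r is true, the antecedent forces (r = T, t = T, u = F), and ~u | (~t & ~u) holds there. If r is false, the antecedent cannot hold. Either way ~u | (~t & ~u) holds.

[⇐] This fails. Under r = F, t = F, u = F, the left side is false but the right side is true.

Not equivalent: only (⇒) holds.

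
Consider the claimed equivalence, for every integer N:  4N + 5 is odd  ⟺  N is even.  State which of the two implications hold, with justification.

(→) This fails: take N = 3. Then 4N + 5 = 17, which is odd, yet N = 3 is odd, not even.

(←) Suppose N is even. Since 4 is even, 4N is even for every N, so 4N + 5 has the same parity as 5, which is odd. Hence 4N + 5 is odd.

Only the converse holds.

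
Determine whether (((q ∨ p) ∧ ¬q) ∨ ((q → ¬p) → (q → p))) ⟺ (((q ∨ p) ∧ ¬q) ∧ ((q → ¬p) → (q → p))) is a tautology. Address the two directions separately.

(⟸) Assume the antecedent. If q is true, the antecedent cannot hold. If q is false, the consequent reduces to true regardless of the other variables. Either way the consequent holds.

(⟹) This fails. Under q = F, p = F, the left side is true but the right side is false.

(⇒) fails; (⇐) holds.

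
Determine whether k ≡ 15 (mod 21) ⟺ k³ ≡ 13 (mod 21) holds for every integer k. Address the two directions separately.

[⇒] This fails: take k = 15. Then 15 ≡ 15 (mod 21), but 15³ = 3375 ≡ 15 (mod 21), not 13.

[⇐] This fails: take k = 10. Then 10³ = 1000 ≡ 13 (mod 21), yet 10 ≡ 10 (mod 21), not 15.

Neither direction holds.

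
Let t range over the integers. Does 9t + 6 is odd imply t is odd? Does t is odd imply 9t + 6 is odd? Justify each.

Equivalent; both directions hold.

Forward direction. Suppose 9t + 6 is odd. Since 9 is odd, 9t and t have the same parity, so 9t + 6 ≡ t + 6 (mod 2). As 6 is even, 9t + 6 is odd exactly when t is odd. Thus t is odd.

Converse. Suppose t is odd; write t = 2j + 1. Then 9t + 6 = 9·(2j + 1) + 6 = 2·9j + 15, which is odd.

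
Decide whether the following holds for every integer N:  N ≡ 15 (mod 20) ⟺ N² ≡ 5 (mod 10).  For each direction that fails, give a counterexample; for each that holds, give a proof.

Forward direction. Suppose N ≡ 15 (mod 20). Then N² ≡ 15² = 225 (mod 20), and since 10 ∣ 20, also N² ≡ 5 (mod 10).

Converse. This fails: take N = 5. Then 5² = 25 ≡ 5 (mod 10), yet 5 ≡ 5 (mod 20), not 15.

(⇒) holds; (⇐) fails.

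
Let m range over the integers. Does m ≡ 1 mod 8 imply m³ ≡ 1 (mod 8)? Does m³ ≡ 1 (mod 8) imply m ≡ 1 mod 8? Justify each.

(⟹) Suppose m ≡ 1 mod 8. Write m = 8j + 1. Then (8j + 1)³ = 512j³ + 192j² + 24j + 1 = 8(64j³ + 24j² + 3j) + 1, so m³ ≡ 1 (mod 8).

(⟸) Conversely, suppose m³ ≡ 1 (mod 8). The only residue r in {0, …, 7} with r³ ≡ 1 (mod 8) is r = 1, so m ≡ 1 (mod 8).

Both directions hold.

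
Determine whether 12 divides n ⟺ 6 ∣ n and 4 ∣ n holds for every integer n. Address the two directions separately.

Converse. Suppose 6 ∣ n and 4 ∣ n. Any common multiple of 6 and 4 is a multiple of their lcm; here lcm(6, 4) = 6·4/gcd(6, 4) = 24/2 = 12, so 12 ∣ n.

Forward direction. If 12 ∣ n, write n = 12q. Since 12 = 2·6, n = 6·(2q), so 6 ∣ n; and since 12 = 3·4, n = 4·(3q), so 4 ∣ n.

Both directions hold; the statement is true.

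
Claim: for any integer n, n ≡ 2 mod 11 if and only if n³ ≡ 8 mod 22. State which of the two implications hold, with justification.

The forward direction fails; the converse holds.

(←) The residues r modulo 22 with r³ ≡ 8 (mod 22) are exactly {2}, and each is ≡ 2 (mod 11).

(→) This fails: take n = 13. Then 13 ≡ 2 (mod 11), but 13³ = 2197 ≡ 19 (mod 22), not 8.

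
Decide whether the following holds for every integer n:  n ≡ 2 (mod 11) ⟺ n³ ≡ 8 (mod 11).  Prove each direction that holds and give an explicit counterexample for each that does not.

Equivalent; both directions hold.

[⇐] For the converse, argue contrapositively. If n ≢ 2 (mod 11), then n is congruent to one of 0, 1, 3, 4, 5, 6, 7, 8, 9, 10 modulo 11, and these give n³ ≡ 0, 1, 5, 9, 4, 7, 2, 6, 3, 10 respectively — never 8.

[⇒] Suppose n ≡ 2 (mod 11). Write n = 11j + 2. Then (11j + 2)³ = 1331j³ + 726j² + 132j + 8 = 11(121j³ + 66j² + 12j) + 8, so n³ ≡ 8 (mod 11).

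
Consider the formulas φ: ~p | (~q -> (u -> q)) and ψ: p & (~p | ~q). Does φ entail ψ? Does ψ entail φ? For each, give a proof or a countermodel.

Neither direction holds.

(→) This fails. Under q = F, u = F, p = F, the left side is true but the right side is false.

(←) This fails. Under q = F, u = T, p = T, the left side is false but the right side is true.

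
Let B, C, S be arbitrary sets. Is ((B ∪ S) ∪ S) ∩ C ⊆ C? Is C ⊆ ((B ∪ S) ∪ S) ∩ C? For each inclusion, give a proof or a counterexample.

(⊆) holds; (⊇) fails.

(⊆) Let x ∈ ((B ∪ S) ∪ S) ∩ C. Then either x ∈ B ∩ C and x ∉ S; or x ∈ C ∩ S and x ∉ B; or x ∈ B ∩ C ∩ S. In each case x ∈ C, so ((B ∪ S) ∪ S) ∩ C ⊆ C.

(⊇) This inclusion fails. Take B = ∅, C = {1}, S = ∅; then 1 ∈ C but 1 ∉ ((B ∪ S) ∪ S) ∩ C.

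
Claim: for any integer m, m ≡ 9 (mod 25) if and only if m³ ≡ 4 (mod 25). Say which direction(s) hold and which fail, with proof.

[⇒] Suppose m ≡ 9 (mod 25). Write m = 25j + 9. Then (25j + 9)³ = 15625j³ + 16875j² + 6075j + 729 = 25(625j³ + 675j² + 243j + 29) + 4, so m³ ≡ 4 (mod 25).

[⇐] Conversely, suppose m³ ≡ 4 (mod 25). The only residue r in {0, …, 24} with r³ ≡ 4 (mod 25) is r = 9, so m ≡ 9 (mod 25).

Both directions hold; the statement is true.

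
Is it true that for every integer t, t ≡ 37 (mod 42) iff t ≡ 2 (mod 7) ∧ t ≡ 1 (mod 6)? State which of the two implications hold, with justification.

(⟹) Suppose t ≡ 37 (mod 42); write t = 42j + 37. Since 7 ∣ 42, reducing mod 7 gives t ≡ 37 ≡ 2 (mod 7); since 6 ∣ 42, reducing mod 6 gives t ≡ 37 ≡ 1 (mod 6).

(⟸) Conversely, if t ≡ 2 (mod 7) and t ≡ 1 (mod 6), then by the Chinese remainder theorem t ≡ 37 (mod 42). This is exactly t ≡ 37 (mod 42).

The biconditional holds.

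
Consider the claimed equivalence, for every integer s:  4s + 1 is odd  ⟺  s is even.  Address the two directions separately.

(⟹) This fails: take s = 3. Then 4s + 1 = 13, which is odd, yet s = 3 is odd, not even.

(⟸) Suppose s is even. Since 4 is even, 4s is even for every s, so 4s + 1 has the same parity as 1, which is odd. Hence 4s + 1 is odd.

Only the converse holds.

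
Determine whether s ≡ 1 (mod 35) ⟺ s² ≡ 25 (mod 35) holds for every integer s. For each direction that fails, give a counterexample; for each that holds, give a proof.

Forward direction. This fails: take s = 1. Then 1 ≡ 1 (mod 35), but 1² = 1 ≡ 1 (mod 35), not 25.

Converse. This fails: take s = 5. Then 5² = 25 ≡ 25 (mod 35), yet 5 ≡ 5 (mod 35), not 1.

(⇒) fails and (⇐) fails.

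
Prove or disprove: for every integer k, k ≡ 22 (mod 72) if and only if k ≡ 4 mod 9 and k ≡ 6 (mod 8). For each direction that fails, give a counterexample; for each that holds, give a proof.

(⇒) Suppose k ≡ 22 (mod 72); write k = 72j + 22. Since 9 ∣ 72, reducing mod 9 gives k ≡ 22 ≡ 4 (mod 9); since 8 ∣ 72, reducing mod 8 gives k ≡ 22 ≡ 6 (mod 8).

(⇐) Conversely, if k ≡ 4 (mod 9) and k ≡ 6 (mod 8), then by the Chinese remainder theorem k ≡ 22 (mod 72). This is exactly k ≡ 22 (mod 72).

The biconditional holds.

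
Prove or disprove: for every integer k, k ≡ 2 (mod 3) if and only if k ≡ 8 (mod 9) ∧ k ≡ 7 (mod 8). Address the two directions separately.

Only the converse holds.

[⇒] This fails: k = 2 gives 2 ≡ 2 (mod 3) but 2 ≡ 2 (mod 9), so the conjunction on the right does not hold.

[⇐] Conversely, if k ≡ 8 (mod 9) and k ≡ 7 (mod 8), then by the Chinese remainder theorem k ≡ 71 (mod 72). Since 71 ≡ 2 (mod 3) and 3 ∣ 72, we get k ≡ 2 (mod 3).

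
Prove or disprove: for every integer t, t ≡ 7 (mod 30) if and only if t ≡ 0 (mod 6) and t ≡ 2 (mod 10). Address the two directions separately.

Both directions fail.

(→) This fails: t = 7 gives 7 ≡ 7 (mod 30) but 7 ≡ 1 (mod 6), so the conjunction on the right does not hold.

(←) This fails: t = 12 satisfies both congruences on the right (12 ≡ 0 mod 6 and 12 ≡ 2 mod 10) yet 12 ≡ 12 (mod 30), not 7.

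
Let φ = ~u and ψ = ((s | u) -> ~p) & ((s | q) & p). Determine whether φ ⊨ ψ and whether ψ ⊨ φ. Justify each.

[⇒] This fails. Under u = F, s = F, p = F, q = F, the left side is true but the right side is false.

[⇐] Assume the antecedent. If u is true, the antecedent cannot hold. If u is false, ~u reduces to true regardless of the other variables. Either way ~u holds.

Only the reverse direction holds.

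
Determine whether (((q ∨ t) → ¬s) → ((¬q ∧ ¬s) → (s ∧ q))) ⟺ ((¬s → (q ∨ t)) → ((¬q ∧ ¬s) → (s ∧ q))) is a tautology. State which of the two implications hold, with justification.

The forward direction holds; the converse fails.

(⇒) Assume the antecedent. If q is true, the consequent reduces to true regardless of the other variables. If q is false, the antecedent forces (t = F, q = F, s = T) or (t = T, q = F, s = T), and the consequent holds there. Either way the consequent holds.

(⇐) This fails. Under t = F, q = F, s = F, the left side is false but the right side is true.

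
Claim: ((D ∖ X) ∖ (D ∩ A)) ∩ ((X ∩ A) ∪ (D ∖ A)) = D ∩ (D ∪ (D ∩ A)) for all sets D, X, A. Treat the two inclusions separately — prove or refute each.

The sets are not equal: only the forward inclusion holds.

(⟹) Let x ∈ ((D ∖ X) ∖ (D ∩ A)) ∩ ((X ∩ A) ∪ (D ∖ A)). Then x ∈ D and x ∉ X, A, from which x ∈ D ∩ (D ∪ (D ∩ A)).

(⟸) This inclusion fails. Take D = {1}, X = {1}, A = ∅; then 1 ∈ D ∩ (D ∪ (D ∩ A)) but 1 ∉ ((D ∖ X) ∖ (D ∩ A)) ∩ ((X ∩ A) ∪ (D ∖ A)).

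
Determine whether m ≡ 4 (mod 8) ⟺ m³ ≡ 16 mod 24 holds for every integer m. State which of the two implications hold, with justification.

(⇒) This fails: take m = 12. Then 12 ≡ 4 (mod 8), but 12³ = 1728 ≡ 0 (mod 24), not 16.

(⇐) This fails: take m = 10. Then 10³ = 1000 ≡ 16 (mod 24), yet 10 ≡ 2 (mod 8), not 4.

Neither implication holds.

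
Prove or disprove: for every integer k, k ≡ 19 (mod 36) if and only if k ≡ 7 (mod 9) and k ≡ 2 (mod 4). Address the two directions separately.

Both directions fail.

(⇒) This fails: k = 19 gives 19 ≡ 19 (mod 36) but 19 ≡ 1 (mod 9), so the conjunction on the right does not hold.

(⇐) This fails: k = 34 satisfies both congruences on the right (34 ≡ 7 mod 9 and 34 ≡ 2 mod 4) yet 34 ≡ 34 (mod 36), not 19.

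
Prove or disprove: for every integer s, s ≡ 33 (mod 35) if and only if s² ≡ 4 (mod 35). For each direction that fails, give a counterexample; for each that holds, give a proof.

Only the forward direction holds.

(⇒) Suppose s ≡ 33 (mod 35). Write s = 35j + 33. Then (35j + 33)² = 1225j² + 2310j + 1089 = 35(35j² + 66j + 31) + 4, so s² ≡ 4 (mod 35).

(⇐) This fails: take s = 2. Then 2² = 4 ≡ 4 (mod 35), yet 2 ≡ 2 (mod 35), not 33.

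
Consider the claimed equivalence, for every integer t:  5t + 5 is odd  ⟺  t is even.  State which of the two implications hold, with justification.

(⇒) Suppose 5t + 5 is odd. Since 5 is odd, 5t and t have the same parity, so 5t + 5 ≡ t + 5 (mod 2). As 5 is odd, 5t + 5 is odd exactly when t is even. Thus t is even.

(⇐) Conversely, suppose t is even; write t = 2j. Then 5t + 5 = 5·(2j) + 5 = 2·5j + 5, which is odd.

The biconditional holds.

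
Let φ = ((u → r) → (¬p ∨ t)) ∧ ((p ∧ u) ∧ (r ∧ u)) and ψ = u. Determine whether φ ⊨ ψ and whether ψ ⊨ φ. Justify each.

[⇐] This fails. Under p = F, r = F, t = F, u = T, the left side is false but the right side is true.

[⇒] Assume the antecedent. If p is true, the antecedent forces (p = T, r = T, t = T, u = T), and u holds there. If p is false, the antecedent cannot hold. Either way u holds.

Not equivalent: only (⇒) holds.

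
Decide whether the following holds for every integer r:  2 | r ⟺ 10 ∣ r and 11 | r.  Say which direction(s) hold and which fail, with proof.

The forward direction fails; the converse holds.

(→) This fails: take r = 2. Certainly 2 ∣ 2, but 10 ∤ 2.

(←) Suppose 10 ∣ r and 11 ∣ r. Any common multiple of 10 and 11 is a multiple of their lcm; here gcd(10, 11) = 1, so lcm(10, 11) = 10·11 = 110, so 110 ∣ r. Since 2 ∣ 110, it follows that 2 ∣ r.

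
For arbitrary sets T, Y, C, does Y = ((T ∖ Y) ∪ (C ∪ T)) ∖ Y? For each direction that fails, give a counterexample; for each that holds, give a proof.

(⊆) fails and (⊇) fails.

Forward inclusion. This inclusion fails. Take T = ∅, Y = {1}, C = ∅; then 1 ∈ Y but 1 ∉ ((T ∖ Y) ∪ (C ∪ T)) ∖ Y.

Reverse inclusion. This inclusion fails. Take T = {1}, Y = ∅, C = ∅; then 1 ∈ ((T ∖ Y) ∪ (C ∪ T)) ∖ Y but 1 ∉ Y.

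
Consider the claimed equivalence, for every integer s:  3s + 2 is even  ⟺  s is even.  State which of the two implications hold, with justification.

Forward direction. Suppose 3s + 2 is even. Since 3 is odd, 3s and s have the same parity, so 3s + 2 ≡ s + 2 (mod 2). As 2 is even, 3s + 2 is even exactly when s is even. Thus s is even.

Converse. Suppose s is even; write s = 2j. Then 3s + 2 = 3·(2j) + 2 = 2·3j + 2, which is even.

The biconditional holds.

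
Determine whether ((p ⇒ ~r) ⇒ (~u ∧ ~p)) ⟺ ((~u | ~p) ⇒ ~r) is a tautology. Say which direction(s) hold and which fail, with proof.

(⟹) This fails. Under p = F, u = F, r = T, the left side is true but the right side is false.

(⟸) This fails. Under p = T, u = F, r = F, the left side is false but the right side is true.

(⇒) fails and (⇐) fails.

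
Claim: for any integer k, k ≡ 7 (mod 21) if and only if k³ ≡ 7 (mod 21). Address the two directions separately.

[⇒] Suppose k ≡ 7 (mod 21). Write k = 21j + 7. Then (21j + 7)³ = 9261j³ + 9261j² + 3087j + 343 = 21(441j³ + 441j² + 147j + 16) + 7, so k³ ≡ 7 (mod 21).

[⇐] Conversely, suppose k³ ≡ 7 (mod 21). The only residue r in {0, …, 20} with r³ ≡ 7 (mod 21) is r = 7, so k ≡ 7 (mod 21).

The biconditional holds.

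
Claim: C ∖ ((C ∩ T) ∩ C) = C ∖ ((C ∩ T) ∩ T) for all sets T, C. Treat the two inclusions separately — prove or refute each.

Both inclusions hold; the sets are equal.

(⊇) Let x ∈ C ∖ ((C ∩ T) ∩ T). Then x ∈ C and x ∉ T, from which x ∈ C ∖ ((C ∩ T) ∩ C).

(⊆) Let x ∈ C ∖ ((C ∩ T) ∩ C). Then x ∈ C and x ∉ T, from which x ∈ C ∖ ((C ∩ T) ∩ T).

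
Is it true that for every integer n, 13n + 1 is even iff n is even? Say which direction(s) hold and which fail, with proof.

Neither implication holds.

[⇒] This fails: n = 3 gives 13n + 1 = 40, which is even, but 3 is odd, not even.

[⇐] This also fails: n = 2 is even, but 13n + 1 = 27 is odd, not even.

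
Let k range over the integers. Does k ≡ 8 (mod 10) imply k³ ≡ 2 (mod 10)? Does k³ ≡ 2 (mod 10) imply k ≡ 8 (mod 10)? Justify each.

Forward direction. Suppose k ≡ 8 (mod 10). Write k = 10j + 8. Then (10j + 8)³ = 1000j³ + 2400j² + 1920j + 512 = 10(100j³ + 240j² + 192j + 51) + 2, so k³ ≡ 2 (mod 10).

Converse. For the converse, argue contrapositively. If k ≢ 8 (mod 10), then k is congruent to one of 0, 1, 2, 3, 4, 5, 6, 7, 9 modulo 10, and these give k³ ≡ 0, 1, 8, 7, 4, 5, 6, 3, 9 respectively — never 2.

Both directions hold; the statement is true.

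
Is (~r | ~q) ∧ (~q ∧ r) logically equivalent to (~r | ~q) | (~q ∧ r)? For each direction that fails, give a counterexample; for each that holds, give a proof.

Only the forward implication holds.

(→) Assume the antecedent. If r is true, the antecedent forces (r = T, q = F), and (~r | ~q) | (~q ∧ r) holds there. If r is false, the antecedent cannot hold. Either way (~r | ~q) | (~q ∧ r) holds.

(←) This fails. Under r = F, q = F, the left side is false but the right side is true.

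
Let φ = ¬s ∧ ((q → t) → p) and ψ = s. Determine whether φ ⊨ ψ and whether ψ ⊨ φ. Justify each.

(→) This fails. Under q = T, s = F, t = F, p = F, the left side is true but the right side is false.

(←) This fails. Under q = F, s = T, t = F, p = F, the left side is false but the right side is true.

(⇒) fails and (⇐) fails.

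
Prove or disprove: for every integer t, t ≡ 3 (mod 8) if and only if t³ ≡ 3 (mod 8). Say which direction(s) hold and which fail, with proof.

Both directions hold.

[⇒] Suppose t ≡ 3 (mod 8). Write t = 8j + 3. Then (8j + 3)³ = 512j³ + 576j² + 216j + 27 = 8(64j³ + 72j² + 27j + 3) + 3, so t³ ≡ 3 (mod 8).

[⇐] For the converse, argue contrapositively. If t ≢ 3 (mod 8), then t is congruent to one of 0, 1, 2, 4, 5, 6, 7 modulo 8, and these give t³ ≡ 0, 1, 0, 0, 5, 0, 7 respectively — never 3.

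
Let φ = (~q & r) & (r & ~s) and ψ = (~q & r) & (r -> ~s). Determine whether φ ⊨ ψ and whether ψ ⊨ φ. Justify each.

Both implications hold.

(→) Assume the antecedent. If q is true, the antecedent cannot hold. If q is false, the antecedent forces (q = F, s = F, r = T), and (~q & r) & (r -> ~s) holds there. Either way (~q & r) & (r -> ~s) holds.

(←) Assume the antecedent. If q is true, the antecedent cannot hold. If q is false, the antecedent forces (q = F, s = F, r = T), and (~q & r) & (r & ~s) holds there. Either way (~q & r) & (r & ~s) holds.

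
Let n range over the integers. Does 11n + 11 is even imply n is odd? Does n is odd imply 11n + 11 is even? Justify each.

Forward direction. Suppose 11n + 11 is even. Since 11 is odd, 11n and n have the same parity, so 11n + 11 ≡ n + 11 (mod 2). As 11 is odd, 11n + 11 is even exactly when n is odd. Thus n is odd.

Converse. Suppose n is odd; write n = 2j + 1. Then 11n + 11 = 11·(2j + 1) + 11 = 2·11j + 22, which is even.

Both directions hold; the statement is true.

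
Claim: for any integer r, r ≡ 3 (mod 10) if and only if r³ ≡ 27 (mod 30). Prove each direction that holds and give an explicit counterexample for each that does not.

(→) This fails: take r = 13. Then 13 ≡ 3 (mod 10), but 13³ = 2197 ≡ 7 (mod 30), not 27.

(←) Conversely, the residues r modulo 30 with r³ ≡ 27 (mod 30) are exactly {3}, and each is ≡ 3 (mod 10).

Not equivalent: only (⇐) holds.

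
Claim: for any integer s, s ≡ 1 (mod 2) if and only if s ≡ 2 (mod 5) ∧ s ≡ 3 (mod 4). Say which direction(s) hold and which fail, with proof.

Only the converse holds.

Forward direction. This fails: s = 1 gives 1 ≡ 1 (mod 2) but 1 ≡ 1 (mod 5), so the conjunction on the right does not hold.

Converse. If s ≡ 2 (mod 5) and s ≡ 3 (mod 4), then by the Chinese remainder theorem s ≡ 7 (mod 20). Since 7 ≡ 1 (mod 2) and 2 ∣ 20, we get s ≡ 1 (mod 2).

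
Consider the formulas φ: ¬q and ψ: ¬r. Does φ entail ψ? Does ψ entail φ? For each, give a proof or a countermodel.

(⇒) fails and (⇐) fails.

(⇒) This fails. Under q = F, r = T, the left side is true but the right side is false.

(⇐) This fails. Under q = T, r = F, the left side is false but the right side is true.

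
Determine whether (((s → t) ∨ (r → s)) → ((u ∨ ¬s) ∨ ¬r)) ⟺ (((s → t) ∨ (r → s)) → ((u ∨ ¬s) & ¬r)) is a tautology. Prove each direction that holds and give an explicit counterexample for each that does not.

(⇒) fails; (⇐) holds.

(→) This fails. Under u = F, s = T, t = F, r = F, the left side is true but the right side is false.

(←) Assume the antecedent. If u is true, the consequent reduces to true regardless of the other variables. If u is false, the antecedent forces (u = F, s = F, t = F, r = F) or (u = F, s = F, t = T, r = F), and the consequent holds there. Either way the consequent holds.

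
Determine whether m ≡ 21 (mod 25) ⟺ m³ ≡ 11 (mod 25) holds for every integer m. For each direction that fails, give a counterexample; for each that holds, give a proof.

Both implications hold.

(→) Suppose m ≡ 21 (mod 25). Write m = 25j + 21. Then (25j + 21)³ = 15625j³ + 39375j² + 33075j + 9261 = 25(625j³ + 1575j² + 1323j + 370) + 11, so m³ ≡ 11 (mod 25).

(←) Conversely, suppose m³ ≡ 11 (mod 25). The only residue r in {0, …, 24} with r³ ≡ 11 (mod 25) is r = 21, so m ≡ 21 (mod 25).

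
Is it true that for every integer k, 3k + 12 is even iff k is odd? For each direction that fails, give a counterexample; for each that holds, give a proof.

Neither implication holds.

(⟹) This fails: k = 6 gives 3k + 12 = 30, which is even, but 6 is even, not odd.

(⟸) This also fails: k = 7 is odd, but 3k + 12 = 33 is odd, not even.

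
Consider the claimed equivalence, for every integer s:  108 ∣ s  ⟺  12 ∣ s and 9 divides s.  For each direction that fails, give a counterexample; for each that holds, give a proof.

Only the forward implication holds.

Forward direction. If 108 ∣ s, write s = 108q. Since 108 = 9·12, s = 12·(9q), so 12 ∣ s; and since 108 = 12·9, s = 9·(12q), so 9 ∣ s.

Converse. This fails: take s = 36. Both 12 ∣ 36 and 9 ∣ 36, yet 36 is not a multiple of 108 (since 36 = 0·108 + 36), so 108 ∤ 36.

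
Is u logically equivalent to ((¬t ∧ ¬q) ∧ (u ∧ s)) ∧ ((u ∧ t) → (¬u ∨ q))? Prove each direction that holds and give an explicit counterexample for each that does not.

The forward direction fails; the converse holds.

(⟹) This fails. Under u = T, s = F, t = F, q = F, the left side is true but the right side is false.

(⟸) Assume the antecedent. If u is true, u reduces to true regardless of the other variables. If u is false, the antecedent cannot hold. Either way u holds.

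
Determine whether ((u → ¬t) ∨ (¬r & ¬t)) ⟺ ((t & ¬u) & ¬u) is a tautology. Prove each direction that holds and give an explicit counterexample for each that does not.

Only the converse holds.

[⇒] This fails. Under t = F, u = F, r = F, the left side is true but the right side is false.

[⇐] Assume the antecedent. If t is true, the antecedent forces (t = T, u = F, r = F) or (t = T, u = F, r = T), and (u → ¬t) ∨ (¬r & ¬t) holds there. If t is false, the antecedent cannot hold. Either way (u → ¬t) ∨ (¬r & ¬t) holds.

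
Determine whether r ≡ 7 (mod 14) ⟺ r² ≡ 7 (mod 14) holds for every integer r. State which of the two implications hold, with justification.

Both implications hold.

Forward direction. Suppose r ≡ 7 (mod 14). Write r = 14j + 7. Then (14j + 7)² = 196j² + 196j + 49 = 14(14j² + 14j + 3) + 7, so r² ≡ 7 (mod 14).

Converse. Suppose r² ≡ 7 (mod 14). The only residue r in {0, …, 13} with r² ≡ 7 (mod 14) is r = 7, so r ≡ 7 (mod 14).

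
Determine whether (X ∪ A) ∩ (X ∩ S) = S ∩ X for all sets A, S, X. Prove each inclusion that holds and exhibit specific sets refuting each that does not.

Forward inclusion. Let x ∈ (X ∪ A) ∩ (X ∩ S). Then either x ∈ S ∩ X and x ∉ A; or x ∈ A ∩ S ∩ X. In each case x ∈ S ∩ X, so (X ∪ A) ∩ (X ∩ S) ⊆ S ∩ X.

Reverse inclusion. Let x ∈ S ∩ X. Then either x ∈ S ∩ X and x ∉ A; or x ∈ A ∩ S ∩ X. In each case x ∈ (X ∪ A) ∩ (X ∩ S), so S ∩ X ⊆ (X ∪ A) ∩ (X ∩ S).

Both inclusions hold; the sets are equal.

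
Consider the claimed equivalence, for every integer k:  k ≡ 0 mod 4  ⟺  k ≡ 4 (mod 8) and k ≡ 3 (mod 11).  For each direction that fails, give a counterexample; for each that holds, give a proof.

(⇒) fails; (⇐) holds.

(⇒) This fails: k = 0 gives 0 ≡ 0 (mod 4) but 0 ≡ 0 (mod 8), so the conjunction on the right does not hold.

(⇐) Conversely, if k ≡ 4 (mod 8) and k ≡ 3 (mod 11), then by the Chinese remainder theorem k ≡ 36 (mod 88). Since 36 ≡ 0 (mod 4) and 4 ∣ 88, we get k ≡ 0 (mod 4).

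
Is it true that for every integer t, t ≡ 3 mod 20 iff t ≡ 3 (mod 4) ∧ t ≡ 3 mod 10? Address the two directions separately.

Both directions hold; the statement is true.

Converse. If t ≡ 3 (mod 4) and t ≡ 3 (mod 10), then by the Chinese remainder theorem t ≡ 3 (mod 20). This is exactly t ≡ 3 (mod 20).

Forward direction. Suppose t ≡ 3 (mod 20); write t = 20j + 3. Since 4 ∣ 20, reducing mod 4 gives t ≡ 3 (mod 4); since 10 ∣ 20, reducing mod 10 gives t ≡ 3 (mod 10).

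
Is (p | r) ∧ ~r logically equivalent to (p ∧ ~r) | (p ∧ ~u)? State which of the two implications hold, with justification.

Not equivalent: only (⇒) holds.

(→) Assume the antecedent. If r is true, the antecedent cannot hold. If r is false, the antecedent forces (r = F, p = T, u = F) or (r = F, p = T, u = T), and (p ∧ ~r) | (p ∧ ~u) holds there. Either way (p ∧ ~r) | (p ∧ ~u) holds.

(←) This fails. Under r = T, p = T, u = F, the left side is false but the right side is true.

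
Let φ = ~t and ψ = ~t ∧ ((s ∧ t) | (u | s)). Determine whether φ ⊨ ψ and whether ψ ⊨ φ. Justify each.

The forward direction fails; the converse holds.

Forward direction. This fails. Under t = F, s = F, u = F, the left side is true but the right side is false.

Converse. Assume the antecedent. If t is true, the antecedent cannot hold. If t is false, ~t reduces to true regardless of the other variables. Either way ~t holds.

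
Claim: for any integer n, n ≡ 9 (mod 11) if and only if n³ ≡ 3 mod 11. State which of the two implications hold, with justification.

Equivalent; both directions hold.

(→) Suppose n ≡ 9 (mod 11). Write n = 11j + 9. Then (11j + 9)³ = 1331j³ + 3267j² + 2673j + 729 = 11(121j³ + 297j² + 243j + 66) + 3, so n³ ≡ 3 (mod 11).

(←) Conversely, suppose n³ ≡ 3 (mod 11). The only residue r in {0, …, 10} with r³ ≡ 3 (mod 11) is r = 9, so n ≡ 9 (mod 11).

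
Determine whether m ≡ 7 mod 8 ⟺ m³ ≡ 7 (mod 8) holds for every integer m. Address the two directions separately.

Both directions hold; the statement is true.

Forward direction. Suppose m ≡ 7 mod 8. Write m = 8j + 7. Then (8j + 7)³ = 512j³ + 1344j² + 1176j + 343 = 8(64j³ + 168j² + 147j + 42) + 7, so m³ ≡ 7 (mod 8).

Converse. Suppose m³ ≡ 7 (mod 8). The only residue r in {0, …, 7} with r³ ≡ 7 (mod 8) is r = 7, so m ≡ 7 (mod 8).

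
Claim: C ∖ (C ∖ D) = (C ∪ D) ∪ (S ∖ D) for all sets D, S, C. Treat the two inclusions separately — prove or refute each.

Only the forward inclusion holds.

(⊆) Let x ∈ C ∖ (C ∖ D). Then either x ∈ D ∩ C and x ∉ S; or x ∈ D ∩ S ∩ C. In each case x ∈ (C ∪ D) ∪ (S ∖ D), so C ∖ (C ∖ D) ⊆ (C ∪ D) ∪ (S ∖ D).

(⊇) This inclusion fails. Take D = {1}, S = ∅, C = ∅; then 1 ∈ (C ∪ D) ∪ (S ∖ D) but 1 ∉ C ∖ (C ∖ D).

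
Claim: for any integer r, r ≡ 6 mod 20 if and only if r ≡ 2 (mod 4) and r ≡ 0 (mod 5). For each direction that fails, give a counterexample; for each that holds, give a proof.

Forward direction. This fails: r = 6 gives 6 ≡ 6 (mod 20) but 6 ≡ 1 (mod 5), so the conjunction on the right does not hold.

Converse. This fails: r = 10 satisfies both congruences on the right (10 ≡ 2 mod 4 and 10 ≡ 0 mod 5) yet 10 ≡ 10 (mod 20), not 6.

Both directions fail.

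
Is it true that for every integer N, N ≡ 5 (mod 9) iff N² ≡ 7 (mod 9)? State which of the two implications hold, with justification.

The forward direction holds; the converse fails.

[⇒] Suppose N ≡ 5 (mod 9). Write N = 9j + 5. Then (9j + 5)² = 81j² + 90j + 25 = 9(9j² + 10j + 2) + 7, so N² ≡ 7 (mod 9).

[⇐] This fails: take N = 4. Then 4² = 16 ≡ 7 (mod 9), yet 4 ≡ 4 (mod 9), not 5.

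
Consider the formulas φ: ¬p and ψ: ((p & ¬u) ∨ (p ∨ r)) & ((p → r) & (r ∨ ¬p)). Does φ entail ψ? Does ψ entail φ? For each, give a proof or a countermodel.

(→) This fails. Under r = F, u = F, p = F, the left side is true but the right side is false.

(←) This fails. Under r = T, u = F, p = T, the left side is false but the right side is true.

Neither direction holds.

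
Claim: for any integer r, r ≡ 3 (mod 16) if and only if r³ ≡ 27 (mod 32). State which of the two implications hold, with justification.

Not equivalent: only (⇐) holds.

Converse. The residues r modulo 32 with r³ ≡ 27 (mod 32) are exactly {3}, and each is ≡ 3 (mod 16).

Forward direction. This fails: take r = 19. Then 19 ≡ 3 (mod 16), but 19³ = 6859 ≡ 11 (mod 32), not 27.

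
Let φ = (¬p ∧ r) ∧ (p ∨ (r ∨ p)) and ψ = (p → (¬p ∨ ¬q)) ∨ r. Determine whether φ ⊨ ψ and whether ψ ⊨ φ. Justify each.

(⇒) Assume the antecedent. If p is true, the antecedent cannot hold. If p is false, (p → (¬p ∨ ¬q)) ∨ r reduces to true regardless of the other variables. Either way (p → (¬p ∨ ¬q)) ∨ r holds.

(⇐) This fails. Under p = F, r = F, q = F, the left side is false but the right side is true.

Only the forward implication holds.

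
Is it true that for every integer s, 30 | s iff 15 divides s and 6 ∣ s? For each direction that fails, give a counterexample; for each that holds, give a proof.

Equivalent; both directions hold.

Forward direction. If 30 ∣ s, write s = 30q. Since 30 = 2·15, s = 15·(2q), so 15 ∣ s; and since 30 = 5·6, s = 6·(5q), so 6 ∣ s.

Converse. Suppose 15 ∣ s and 6 ∣ s. Any common multiple of 15 and 6 is a multiple of their lcm; here lcm(15, 6) = 15·6/gcd(15, 6) = 90/3 = 30, so 30 ∣ s.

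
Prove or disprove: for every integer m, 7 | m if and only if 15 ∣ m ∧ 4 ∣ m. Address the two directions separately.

[⇒] This fails: take m = 7. Certainly 7 ∣ 7, but 15 ∤ 7.

[⇐] This fails: take m = 60. Both 15 ∣ 60 and 4 ∣ 60, yet 60 is not a multiple of 7 (since 60 = 8·7 + 4), so 7 ∤ 60.

Neither direction holds.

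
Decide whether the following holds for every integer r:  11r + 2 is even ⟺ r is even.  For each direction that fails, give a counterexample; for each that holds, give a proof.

Both directions hold; the statement is true.

Converse. Suppose r is even; write r = 2j. Then 11r + 2 = 11·(2j) + 2 = 2·11j + 2, which is even.

Forward direction. Suppose 11r + 2 is even. Since 11 is odd, 11r and r have the same parity, so 11r + 2 ≡ r + 2 (mod 2). As 2 is even, 11r + 2 is even exactly when r is even. Thus r is even.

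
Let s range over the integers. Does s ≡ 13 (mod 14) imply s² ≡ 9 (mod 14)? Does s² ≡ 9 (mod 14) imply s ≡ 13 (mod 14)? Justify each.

Both directions fail.

(⇒) This fails: take s = 13. Then 13 ≡ 13 (mod 14), but 13² = 169 ≡ 1 (mod 14), not 9.

(⇐) This fails: take s = 3. Then 3² = 9 ≡ 9 (mod 14), yet 3 ≡ 3 (mod 14), not 13.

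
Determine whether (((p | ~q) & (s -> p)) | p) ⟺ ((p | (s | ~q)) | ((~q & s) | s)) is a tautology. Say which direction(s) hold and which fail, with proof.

[⇒] Assume the antecedent. If p is true, the consequent reduces to true regardless of the other variables. If p is false, the antecedent forces (p = F, q = F, s = F), and the consequent holds there. Either way the consequent holds.

[⇐] This fails. Under p = F, q = F, s = T, the left side is false but the right side is true.

Only the forward implication holds.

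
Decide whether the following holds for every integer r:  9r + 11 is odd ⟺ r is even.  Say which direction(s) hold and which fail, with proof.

Both directions hold; the statement is true.

Forward direction. Suppose 9r + 11 is odd. Since 9 is odd, 9r and r have the same parity, so 9r + 11 ≡ r + 11 (mod 2). As 11 is odd, 9r + 11 is odd exactly when r is even. Thus r is even.

Converse. Suppose r is even; write r = 2j. Then 9r + 11 = 9·(2j) + 11 = 2·9j + 11, which is odd.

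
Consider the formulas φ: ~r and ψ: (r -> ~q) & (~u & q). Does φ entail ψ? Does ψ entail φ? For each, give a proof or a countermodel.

(⇐) Assume the antecedent. If r is true, the antecedent cannot hold. If r is false, ~r reduces to true regardless of the other variables. Either way ~r holds.

(⇒) This fails. Under r = F, u = F, q = F, the left side is true but the right side is false.

Only the reverse direction holds.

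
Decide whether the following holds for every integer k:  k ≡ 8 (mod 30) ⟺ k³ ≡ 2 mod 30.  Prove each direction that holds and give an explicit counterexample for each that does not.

(⇒) Suppose k ≡ 8 (mod 30). Write k = 30j + 8. Then (30j + 8)³ = 27000j³ + 21600j² + 5760j + 512 = 30(900j³ + 720j² + 192j + 17) + 2, so k³ ≡ 2 (mod 30).

(⇐) Conversely, suppose k³ ≡ 2 (mod 30). The only residue r in {0, …, 29} with r³ ≡ 2 (mod 30) is r = 8, so k ≡ 8 (mod 30).

The biconditional holds.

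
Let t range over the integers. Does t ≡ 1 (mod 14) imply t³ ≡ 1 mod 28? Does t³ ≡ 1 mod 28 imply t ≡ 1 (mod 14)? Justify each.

Neither direction holds.

(→) This fails: take t = 15. Then 15 ≡ 1 (mod 14), but 15³ = 3375 ≡ 15 (mod 28), not 1.

(←) This fails: take t = 9. Then 9³ = 729 ≡ 1 (mod 28), yet 9 ≡ 9 (mod 14), not 1.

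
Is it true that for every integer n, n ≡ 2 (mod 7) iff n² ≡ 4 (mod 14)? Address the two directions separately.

(⇒) This fails: take n = 9. Then 9 ≡ 2 (mod 7), but 9² = 81 ≡ 11 (mod 14), not 4.

(⇐) This fails: take n = 12. Then 12² = 144 ≡ 4 (mod 14), yet 12 ≡ 5 (mod 7), not 2.

(⇒) fails and (⇐) fails.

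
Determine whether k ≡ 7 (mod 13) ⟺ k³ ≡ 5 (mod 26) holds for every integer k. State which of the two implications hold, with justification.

[⇒] This fails: take k = 20. Then 20 ≡ 7 (mod 13), but 20³ = 8000 ≡ 18 (mod 26), not 5.

[⇐] This fails: take k = 11. Then 11³ = 1331 ≡ 5 (mod 26), yet 11 ≡ 11 (mod 13), not 7.

Both directions fail.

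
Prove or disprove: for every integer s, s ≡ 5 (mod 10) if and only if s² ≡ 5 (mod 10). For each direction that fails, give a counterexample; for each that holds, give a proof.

(⟹) Suppose s ≡ 5 (mod 10). Write s = 10j + 5. Then (10j + 5)² = 100j² + 100j + 25 = 10(10j² + 10j + 2) + 5, so s² ≡ 5 (mod 10).

(⟸) Conversely, suppose s² ≡ 5 (mod 10). The only residue r in {0, …, 9} with r² ≡ 5 (mod 10) is r = 5, so s ≡ 5 (mod 10).

Equivalent; both directions hold.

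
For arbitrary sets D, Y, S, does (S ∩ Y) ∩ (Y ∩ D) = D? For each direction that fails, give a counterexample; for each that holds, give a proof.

(⊆) holds; (⊇) fails.

(⟸) This inclusion fails. Take D = {1}, Y = ∅, S = ∅; then 1 ∈ D but 1 ∉ (S ∩ Y) ∩ (Y ∩ D).

(⟹) Let x ∈ (S ∩ Y) ∩ (Y ∩ D). Then x ∈ D ∩ Y ∩ S, from which x ∈ D.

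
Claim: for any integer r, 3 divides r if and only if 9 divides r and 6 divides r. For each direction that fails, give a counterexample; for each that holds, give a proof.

[⇐] Suppose 9 ∣ r and 6 ∣ r. Any common multiple of 9 and 6 is a multiple of their lcm; here lcm(9, 6) = 9·6/gcd(9, 6) = 54/3 = 18, so 18 ∣ r. Since 3 ∣ 18, it follows that 3 ∣ r.

[⇒] This fails: take r = 3. Certainly 3 ∣ 3, but 9 ∤ 3.

Only the reverse direction holds.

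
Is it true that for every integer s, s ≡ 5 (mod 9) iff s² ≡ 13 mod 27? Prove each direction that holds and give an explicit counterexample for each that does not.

Neither implication holds.

(⟹) This fails: take s = 5. Then 5 ≡ 5 (mod 9), but 5² = 25 ≡ 25 (mod 27), not 13.

(⟸) This fails: take s = 11. Then 11² = 121 ≡ 13 (mod 27), yet 11 ≡ 2 (mod 9), not 5.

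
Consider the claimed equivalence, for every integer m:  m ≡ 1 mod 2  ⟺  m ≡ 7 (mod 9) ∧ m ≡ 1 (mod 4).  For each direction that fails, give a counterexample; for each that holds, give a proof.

(→) This fails: m = 1 gives 1 ≡ 1 (mod 2) but 1 ≡ 1 (mod 9), so the conjunction on the right does not hold.

(←) Conversely, if m ≡ 7 (mod 9) and m ≡ 1 (mod 4), then by the Chinese remainder theorem m ≡ 25 (mod 36). Since 25 ≡ 1 (mod 2) and 2 ∣ 36, we get m ≡ 1 (mod 2).

Only the reverse direction holds.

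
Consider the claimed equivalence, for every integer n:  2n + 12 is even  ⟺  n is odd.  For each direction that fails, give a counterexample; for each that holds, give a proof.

Converse. Suppose n is odd. Since 2 is even, 2n is even for every n, so 2n + 12 has the same parity as 12, which is even. Hence 2n + 12 is even.

Forward direction. This fails: take n = 0. Then 2n + 12 = 12, which is even, yet n = 0 is even, not odd.

Only the converse holds.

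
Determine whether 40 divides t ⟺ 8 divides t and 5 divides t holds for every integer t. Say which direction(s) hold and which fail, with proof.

The biconditional holds.

(→) If 40 ∣ t, write t = 40q. Since 40 = 5·8, t = 8·(5q), so 8 ∣ t; and since 40 = 8·5, t = 5·(8q), so 5 ∣ t.

(←) Suppose 8 ∣ t and 5 ∣ t. Any common multiple of 8 and 5 is a multiple of their lcm; here gcd(8, 5) = 1, so lcm(8, 5) = 8·5 = 40, so 40 ∣ t.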